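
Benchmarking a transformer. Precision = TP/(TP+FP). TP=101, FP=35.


Precision = TP/(TP+FP)
= 101/(101+35)
= 101/136 = 74.26%

74.26%


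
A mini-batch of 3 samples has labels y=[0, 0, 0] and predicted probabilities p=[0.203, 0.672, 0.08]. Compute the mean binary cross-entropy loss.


L[0] = -ln(1-0.203) = -ln(0.797) = 0.2269
L[1] = -ln(1-0.672) = -ln(0.328) = 1.1147
L[2] = -ln(1-0.08) = -ln(0.92) = 0.0834
mean = (0.2269 + 1.1147 + 0.0834)/3 = 0.475

0.475


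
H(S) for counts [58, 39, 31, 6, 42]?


Probabilities: [58/176, 39/176, 31/176, 6/176, 42/176] ≈ [0.3295, 0.2216, 0.1761, 0.0341, 0.2386]
H = -((58/176)·log₂(58/176) + (39/176)·log₂(39/176) + (31/176)·log₂(31/176) + (6/176)·log₂(6/176) + (42/176)·log₂(42/176))
  = 2.1102 bits

2.1102 bits


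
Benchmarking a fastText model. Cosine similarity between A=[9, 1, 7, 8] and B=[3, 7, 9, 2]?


A·B = 9·3 + 1·7 + 7·9 + 8·2 = 113
‖A‖ = √195 = 13.9642, ‖B‖ = √143 = 11.9583
cos = 113/(√195·√143) = 113/√27885 = 0.6767

0.6767


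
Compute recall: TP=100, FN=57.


Recall = TP/(TP+FN)
= 100/(100+57)
= 100/157 = 63.69%

63.69%


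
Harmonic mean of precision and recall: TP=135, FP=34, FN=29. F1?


Precision = 135/169 = 0.7988
Recall = 135/164 = 0.8232
F1 = 2·P·R/(P+R) = 2·TP/(2·TP+FP+FN) = 270/(270+34+29) = 270/333 = 0.8108

0.8108


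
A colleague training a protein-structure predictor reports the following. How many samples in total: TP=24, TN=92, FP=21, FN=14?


Total = TP + TN + FP + FN
= 24 + 92 + 21 + 14
= 151
(Predicted positive: 45, predicted negative: 106)

151


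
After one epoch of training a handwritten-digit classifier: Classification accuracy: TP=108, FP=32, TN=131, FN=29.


Accuracy = (TP+TN)/(TP+TN+FP+FN)
= (108+131)/(300)
= 239/300 = 79.67%

79.67%


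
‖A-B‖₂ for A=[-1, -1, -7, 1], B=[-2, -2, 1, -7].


d = √((-1+ 2)² + (-1+ 2)² + (-7-1)² + (1+ 7)²)
  = √(1 + 1 + 64 + 64)
  = √130 = 11.4018

11.4018


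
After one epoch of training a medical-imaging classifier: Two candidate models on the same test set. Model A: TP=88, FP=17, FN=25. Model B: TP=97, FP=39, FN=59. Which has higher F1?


Model A: P=88/105=0.8381, R=88/113=0.7788, F1=2PR/(P+R)=2TP/(2TP+FP+FN)=176/218=0.8073
Model B: P=97/136=0.7132, R=97/156=0.6218, F1=2PR/(P+R)=2TP/(2TP+FP+FN)=194/292=0.6644
0.8073 > 0.6644 → Model A

Model A


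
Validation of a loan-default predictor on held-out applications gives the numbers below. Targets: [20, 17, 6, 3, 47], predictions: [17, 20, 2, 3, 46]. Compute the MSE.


Squared errors: (20-17)²=9, (17-20)²=9, (6-2)²=16, (3-3)²=0, (47-46)²=1
Sum = 35
MSE = 35/5 = 7

7


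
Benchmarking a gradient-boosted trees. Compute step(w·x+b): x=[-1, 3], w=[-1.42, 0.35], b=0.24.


z = (-1)·(-1.42) + (3)·(0.35) + 0.24
  = 2.71
step(z) = 1 (z≥0)

1


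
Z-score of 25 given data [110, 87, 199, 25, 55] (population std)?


μ = 95.2, σ = 59.3377
z = (25 - 95.2)/59.3377 = -1.1831

-1.1831


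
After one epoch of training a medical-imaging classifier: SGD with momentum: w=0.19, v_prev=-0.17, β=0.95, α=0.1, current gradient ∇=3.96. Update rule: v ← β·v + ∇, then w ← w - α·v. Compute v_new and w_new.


v_new = 0.95·-0.17 + 3.96 = -0.1615 + 3.96 = 3.7985
w_new = 0.19 - 0.1·3.7985 = 0.19 - 0.37985 = -0.18985

v_new=3.7985, w_new=-0.18985


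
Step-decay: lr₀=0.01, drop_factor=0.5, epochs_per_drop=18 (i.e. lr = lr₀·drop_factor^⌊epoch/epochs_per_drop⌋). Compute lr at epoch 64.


n_drops = ⌊64/18⌋ = 3
lr = 0.01·0.5^3 = 0.01·0.125 = 0.00125

0.00125


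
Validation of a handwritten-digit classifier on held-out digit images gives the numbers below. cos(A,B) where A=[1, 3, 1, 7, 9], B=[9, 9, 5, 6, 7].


A·B = 1·9 + 3·9 + 1·5 + 7·6 + 9·7 = 146
‖A‖ = √141 = 11.8743, ‖B‖ = √272 = 16.4924
cos = 146/(√141·√272) = 146/√38352 = 0.7455

0.7455


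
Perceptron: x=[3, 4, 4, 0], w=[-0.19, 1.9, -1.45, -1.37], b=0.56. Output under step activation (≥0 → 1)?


z = (3)·(-0.19) + (4)·(1.9) + (4)·(-1.45) + (0)·(-1.37) + 0.56
  = 1.79
step(z) = 1 (z≥0)

1


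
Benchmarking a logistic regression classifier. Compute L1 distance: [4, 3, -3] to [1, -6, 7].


d = |4-1| + |3+ 6| + |-3-7|
  = 3 + 9 + 10
  = 22

22


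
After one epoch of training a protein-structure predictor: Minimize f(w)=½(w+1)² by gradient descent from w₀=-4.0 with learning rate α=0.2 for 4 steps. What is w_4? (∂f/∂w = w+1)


step 1: grad = -4+1 = -3; w = -4 - 0.2·(-3) = -3.4
step 2: grad = -3.4+1 = -2.4; w = -3.4 - 0.2·(-2.4) = -2.92
step 3: grad = -2.92+1 = -1.92; w = -2.92 - 0.2·(-1.92) = -2.536
step 4: grad = -2.536+1 = -1.536; w = -2.536 - 0.2·(-1.536) = -2.2288

-2.2288


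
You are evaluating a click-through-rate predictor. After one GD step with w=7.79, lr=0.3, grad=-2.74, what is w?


w_new = w - α·∇
= 7.79 - 0.3·-2.74
= 7.79 + 0.822
= 8.612

8.612


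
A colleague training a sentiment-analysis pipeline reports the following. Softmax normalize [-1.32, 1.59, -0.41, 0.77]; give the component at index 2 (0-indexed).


Exponentials: e^-1.32=0.2671, e^1.59=4.9037, e^-0.41=0.6637, e^0.77=2.1598
Sum = 7.9943
Softmax = [0.0334, 0.6134, 0.083, 0.2702]
p[2] = 0.6637/7.9943 = 0.083

0.083


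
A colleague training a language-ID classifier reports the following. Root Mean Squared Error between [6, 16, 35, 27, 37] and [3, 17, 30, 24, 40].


MSE = 53/5 = 10.6
RMSE = √(53/5) = 3.2558

3.2558


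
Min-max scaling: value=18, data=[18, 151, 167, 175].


min=18, max=175
(18-18)/(175-18) = 0/157 = 0.0

0.0


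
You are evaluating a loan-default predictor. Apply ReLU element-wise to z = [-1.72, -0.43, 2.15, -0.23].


ReLU(-1.72) = max(0, -1.72) = 0.0
ReLU(-0.43) = max(0, -0.43) = 0.0
ReLU(2.15) = max(0, 2.15) = 2.15
ReLU(-0.23) = max(0, -0.23) = 0.0
result = [0.0, 0.0, 2.15, 0.0]

[0.0, 0.0, 2.15, 0.0]


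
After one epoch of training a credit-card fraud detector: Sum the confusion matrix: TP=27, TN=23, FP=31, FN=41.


Total = TP + TN + FP + FN
= 27 + 23 + 31 + 41
= 122
(Predicted positive: 58, predicted negative: 64)

122


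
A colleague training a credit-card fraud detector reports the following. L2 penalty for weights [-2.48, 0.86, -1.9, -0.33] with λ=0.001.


‖w‖₂² = (-2.48)² + (0.86)² + (-1.9)² + (-0.33)²
     = 6.1504 + 0.7396 + 3.61 + 0.1089
     = 10.6089
λ·‖w‖₂² = 0.001·10.6089 = 0.010609

0.010609


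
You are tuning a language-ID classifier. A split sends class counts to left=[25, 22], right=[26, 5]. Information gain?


Parent = [51, 27], H_parent = 0.9306
H_left = 0.9971 (n=47), H_right = 0.6374 (n=31)
H_children = (47/78)·0.9971 + (31/78)·0.6374 = 0.8541
IG = 0.9306 - 0.8541 = 0.0765

0.0765


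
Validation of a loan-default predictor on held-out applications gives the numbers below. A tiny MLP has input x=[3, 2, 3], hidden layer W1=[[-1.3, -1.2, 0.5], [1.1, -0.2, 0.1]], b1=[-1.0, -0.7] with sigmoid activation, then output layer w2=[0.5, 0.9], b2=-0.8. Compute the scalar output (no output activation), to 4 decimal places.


z1[0] = (-1.3)·(3) + (-1.2)·(2) + (0.5)·(3) - 1.0 = -5.8
z1[1] = (1.1)·(3) + (-0.2)·(2) + (0.1)·(3) - 0.7 = 2.5
h = sigmoid(z1) = [0.003, 0.9241]
output = (0.5)·(0.003) + (0.9)·(0.9241) - 0.8 = 0.0332

0.0332


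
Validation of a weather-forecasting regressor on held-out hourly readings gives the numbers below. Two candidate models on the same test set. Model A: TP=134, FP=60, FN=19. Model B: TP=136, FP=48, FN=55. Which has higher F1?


Model A: P=134/194=0.6907, R=134/153=0.8758, F1=2PR/(P+R)=2TP/(2TP+FP+FN)=268/347=0.7723
Model B: P=136/184=0.7391, R=136/191=0.712, F1=2PR/(P+R)=2TP/(2TP+FP+FN)=272/375=0.7253
0.7723 > 0.7253 → Model A

Model A


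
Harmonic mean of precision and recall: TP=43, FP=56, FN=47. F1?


Precision = 43/99 = 0.4343
Recall = 43/90 = 0.4778
F1 = 2·P·R/(P+R) = 2·TP/(2·TP+FP+FN) = 86/(86+56+47) = 86/189 = 0.455

0.455


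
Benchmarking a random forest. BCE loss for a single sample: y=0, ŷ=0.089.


BCE = -[y·ln(p) + (1-y)·ln(1-p)]
= -0 - 1·ln(1-0.089)
= -ln(0.911) = 0.0932

0.0932


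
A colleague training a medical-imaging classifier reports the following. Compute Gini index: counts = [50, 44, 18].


Probabilities: [50/112, 44/112, 18/112] ≈ [0.4464, 0.3929, 0.1607]
Σpᵢ² = (2500 + 1936 + 324)/112² = 4760/12544
Gini = 1 - Σpᵢ² = 1 - 4760/12544 = 0.6205

0.6205


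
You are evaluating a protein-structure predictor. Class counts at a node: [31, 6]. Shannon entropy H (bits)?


Probabilities: [31/37, 6/37] ≈ [0.8378, 0.1622]
H = -((31/37)·log₂(31/37) + (6/37)·log₂(6/37))
  = 0.6395 bits

0.6395 bits


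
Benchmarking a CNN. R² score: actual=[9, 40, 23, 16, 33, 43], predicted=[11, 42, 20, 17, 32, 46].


ȳ = 27.3333
SS_res = Σ(y-ŷ)² = 28
SS_tot = Σ(y-ȳ)² = 921.33
R² = 1 - SS_res/SS_tot = 1 - 0.0304 = 0.9696

0.9696


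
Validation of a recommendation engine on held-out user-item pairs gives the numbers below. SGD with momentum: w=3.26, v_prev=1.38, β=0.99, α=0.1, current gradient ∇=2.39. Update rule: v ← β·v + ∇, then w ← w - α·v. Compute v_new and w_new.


v_new = 0.99·1.38 + 2.39 = 1.3662 + 2.39 = 3.7562
w_new = 3.26 - 0.1·3.7562 = 3.26 - 0.37562 = 2.88438

v_new=3.7562, w_new=2.88438


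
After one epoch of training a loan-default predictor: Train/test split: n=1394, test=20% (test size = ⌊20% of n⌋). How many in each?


Test = ⌊1394·20/100⌋ = 278
Train = 1394 - 278 = 1116

Train: 1116, Test: 278


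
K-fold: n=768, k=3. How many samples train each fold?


Fold size = 768/3 = 256
Training per fold = 768 - 256 = 512

512


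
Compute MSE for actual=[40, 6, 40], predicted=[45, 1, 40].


Squared errors: (40-45)²=25, (6-1)²=25, (40-40)²=0
Sum = 50
MSE = 50/3 = 50/3

50/3


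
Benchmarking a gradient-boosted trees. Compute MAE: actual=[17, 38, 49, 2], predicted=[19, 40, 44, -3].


Absolute errors: |17-19|=2, |38-40|=2, |49-44|=5, |2+ 3|=5
Sum = 14
MAE = 14/4 = 7/2

7/2


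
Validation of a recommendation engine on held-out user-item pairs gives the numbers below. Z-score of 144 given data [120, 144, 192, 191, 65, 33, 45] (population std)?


μ = 112.8571, σ = 61.7169
z = (144 - 112.8571)/61.7169 = 0.5046

0.5046


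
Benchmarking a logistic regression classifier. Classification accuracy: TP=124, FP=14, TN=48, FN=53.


Accuracy = (TP+TN)/(TP+TN+FP+FN)
= (124+48)/(239)
= 172/239 = 71.97%

71.97%


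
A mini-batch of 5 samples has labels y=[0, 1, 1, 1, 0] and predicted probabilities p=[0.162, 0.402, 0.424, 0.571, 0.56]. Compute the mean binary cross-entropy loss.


L[0] = -ln(1-0.162) = -ln(0.838) = 0.1767
L[1] = -ln(0.402) = 0.9113
L[2] = -ln(0.424) = 0.858
L[3] = -ln(0.571) = 0.5604
L[4] = -ln(1-0.56) = -ln(0.44) = 0.821
mean = (0.1767 + 0.9113 + 0.858 + 0.5604 + 0.821)/5 = 0.6655

0.6655


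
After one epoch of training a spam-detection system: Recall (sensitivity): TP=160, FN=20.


Recall = TP/(TP+FN)
= 160/(160+20)
= 160/180 = 88.89%

88.89%


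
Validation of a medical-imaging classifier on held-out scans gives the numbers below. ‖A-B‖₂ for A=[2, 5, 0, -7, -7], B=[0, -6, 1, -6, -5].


d = √((2-0)² + (5+ 6)² + (0-1)² + (-7+ 6)² + (-7+ 5)²)
  = √(4 + 121 + 1 + 1 + 4)
  = √131 = 11.4455

11.4455


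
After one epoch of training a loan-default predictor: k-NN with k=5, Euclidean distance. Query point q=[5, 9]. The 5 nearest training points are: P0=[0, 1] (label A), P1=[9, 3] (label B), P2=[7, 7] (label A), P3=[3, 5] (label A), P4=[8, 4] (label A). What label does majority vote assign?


d(q,P0) = 9.434  (label A)
d(q,P1) = 7.2111  (label B)
d(q,P2) = 2.8284  (label A)
d(q,P3) = 4.4721  (label A)
d(q,P4) = 5.831  (label A)
Votes: A=4, B=1
Majority → A

A


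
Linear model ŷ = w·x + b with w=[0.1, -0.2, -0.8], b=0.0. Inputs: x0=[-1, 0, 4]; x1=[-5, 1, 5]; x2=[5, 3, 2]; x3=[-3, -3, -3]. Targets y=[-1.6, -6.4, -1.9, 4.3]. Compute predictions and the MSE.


ŷ0 = (0.1)·(-1) + (-0.2)·(0) + (-0.8)·(4) + 0.0 = -3.3
ŷ1 = (0.1)·(-5) + (-0.2)·(1) + (-0.8)·(5) + 0.0 = -4.7
ŷ2 = (0.1)·(5) + (-0.2)·(3) + (-0.8)·(2) + 0.0 = -1.7
ŷ3 = (0.1)·(-3) + (-0.2)·(-3) + (-0.8)·(-3) + 0.0 = 2.7
errors² = [2.89, 2.89, 0.04, 2.56]
MSE = 8.3800/4 = 2.095

2.095


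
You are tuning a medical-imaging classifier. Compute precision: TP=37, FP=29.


Precision = TP/(TP+FP)
= 37/(37+29)
= 37/66 = 56.06%

56.06%


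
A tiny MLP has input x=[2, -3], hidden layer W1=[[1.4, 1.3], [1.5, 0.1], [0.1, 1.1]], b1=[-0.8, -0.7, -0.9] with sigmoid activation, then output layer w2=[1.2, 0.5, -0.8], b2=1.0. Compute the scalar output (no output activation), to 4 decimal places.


z1[0] = (1.4)·(2) + (1.3)·(-3) - 0.8 = -1.9
z1[1] = (1.5)·(2) + (0.1)·(-3) - 0.7 = 2.0
z1[2] = (0.1)·(2) + (1.1)·(-3) - 0.9 = -4.0
h = sigmoid(z1) = [0.1301, 0.8808, 0.018]
output = (1.2)·(0.1301) + (0.5)·(0.8808) + (-0.8)·(0.018) + 1.0 = 1.5821

1.5821


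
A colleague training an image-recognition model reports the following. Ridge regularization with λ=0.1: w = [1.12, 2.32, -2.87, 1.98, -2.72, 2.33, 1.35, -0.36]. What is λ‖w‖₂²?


‖w‖₂² = (1.12)² + (2.32)² + (-2.87)² + (1.98)² + (-2.72)² + (2.33)² + (1.35)² + (-0.36)²
     = 1.2544 + 5.3824 + 8.2369 + 3.9204 + 7.3984 + 5.4289 + 1.8225 + 0.1296
     = 33.5735
λ·‖w‖₂² = 0.1·33.5735 = 3.35735

3.35735


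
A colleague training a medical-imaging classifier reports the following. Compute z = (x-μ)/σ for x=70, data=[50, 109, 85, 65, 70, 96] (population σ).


μ = 79.1667, σ = 19.7604
z = (70 - 79.1667)/19.7604 = -0.4639

-0.4639


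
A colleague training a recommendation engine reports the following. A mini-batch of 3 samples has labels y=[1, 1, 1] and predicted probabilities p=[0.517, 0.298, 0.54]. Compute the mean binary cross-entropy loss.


L[0] = -ln(0.517) = 0.6597
L[1] = -ln(0.298) = 1.2107
L[2] = -ln(0.54) = 0.6162
mean = (0.6597 + 1.2107 + 0.6162)/3 = 0.8289

0.8289


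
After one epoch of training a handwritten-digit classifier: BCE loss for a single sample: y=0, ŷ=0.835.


BCE = -[y·ln(p) + (1-y)·ln(1-p)]
= -0 - 1·ln(1-0.835)
= -ln(0.165) = 1.8018

1.8018


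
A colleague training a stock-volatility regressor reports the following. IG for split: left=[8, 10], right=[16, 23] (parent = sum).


Parent = [24, 33], H_parent = 0.9819
H_left = 0.9911 (n=18), H_right = 0.9766 (n=39)
H_children = (18/57)·0.9911 + (39/57)·0.9766 = 0.9812
IG = 0.9819 - 0.9812 = 0.0007

0.0007


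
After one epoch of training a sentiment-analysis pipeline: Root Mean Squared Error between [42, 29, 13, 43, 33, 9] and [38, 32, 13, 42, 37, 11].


MSE = 46/6 = 7.6667
RMSE = √(46/6) = 2.7689

2.7689


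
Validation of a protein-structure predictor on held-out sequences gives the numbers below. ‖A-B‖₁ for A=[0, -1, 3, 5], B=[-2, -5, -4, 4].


d = |0+ 2| + |-1+ 5| + |3+ 4| + |5-4|
  = 2 + 4 + 7 + 1
  = 14

14


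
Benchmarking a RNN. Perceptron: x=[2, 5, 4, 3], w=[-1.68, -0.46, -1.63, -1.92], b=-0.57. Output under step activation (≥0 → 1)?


z = (2)·(-1.68) + (5)·(-0.46) + (4)·(-1.63) + (3)·(-1.92) - 0.57
  = -18.51
step(z) = 0 (z<0)

0


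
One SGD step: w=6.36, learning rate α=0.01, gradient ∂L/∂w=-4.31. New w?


w_new = w - α·∇
= 6.36 - 0.01·-4.31
= 6.36 + 0.0431
= 6.4031

6.4031


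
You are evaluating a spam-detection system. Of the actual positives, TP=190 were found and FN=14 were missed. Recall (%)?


Recall = TP/(TP+FN)
= 190/(190+14)
= 190/204 = 93.14%

93.14%


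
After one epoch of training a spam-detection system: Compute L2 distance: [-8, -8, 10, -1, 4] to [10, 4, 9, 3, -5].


d = √((-8-10)² + (-8-4)² + (10-9)² + (-1-3)² + (4+ 5)²)
  = √(324 + 144 + 1 + 16 + 81)
  = √566 = 23.7908

23.7908


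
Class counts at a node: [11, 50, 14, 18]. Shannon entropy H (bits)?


Probabilities: [11/93, 50/93, 14/93, 18/93] ≈ [0.1183, 0.5376, 0.1505, 0.1935]
H = -((11/93)·log₂(11/93) + (50/93)·log₂(50/93) + (14/93)·log₂(14/93) + (18/93)·log₂(18/93))
  = 1.7154 bits

1.7154 bits


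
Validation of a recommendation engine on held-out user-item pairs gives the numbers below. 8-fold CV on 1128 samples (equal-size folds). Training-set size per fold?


Fold size = 1128/8 = 141
Training per fold = 1128 - 141 = 987

987


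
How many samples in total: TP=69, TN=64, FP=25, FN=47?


Total = TP + TN + FP + FN
= 69 + 64 + 25 + 47
= 205
(Predicted positive: 94, predicted negative: 111)

205


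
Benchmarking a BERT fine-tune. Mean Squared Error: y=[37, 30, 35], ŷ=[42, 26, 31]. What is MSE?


Squared errors: (37-42)²=25, (30-26)²=16, (35-31)²=16
Sum = 57
MSE = 57/3 = 19

19


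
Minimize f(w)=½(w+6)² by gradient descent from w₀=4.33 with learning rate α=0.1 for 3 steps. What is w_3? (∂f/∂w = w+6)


step 1: grad = 4.33+6 = 10.33; w = 4.33 - 0.1·(10.33) = 3.297
step 2: grad = 3.297+6 = 9.297; w = 3.297 - 0.1·(9.297) = 2.3673
step 3: grad = 2.3673+6 = 8.3673; w = 2.3673 - 0.1·(8.3673) = 1.53057

1.53057


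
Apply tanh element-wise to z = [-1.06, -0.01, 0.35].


tanh(-1.06) = -0.7857
tanh(-0.01) = -0.01
tanh(0.35) = 0.3364
result = [-0.7857, -0.01, 0.3364]

[-0.7857, -0.01, 0.3364]


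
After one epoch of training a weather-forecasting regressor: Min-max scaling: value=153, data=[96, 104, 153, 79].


min=79, max=153
(153-79)/(153-79) = 74/74 = 1.0

1.0


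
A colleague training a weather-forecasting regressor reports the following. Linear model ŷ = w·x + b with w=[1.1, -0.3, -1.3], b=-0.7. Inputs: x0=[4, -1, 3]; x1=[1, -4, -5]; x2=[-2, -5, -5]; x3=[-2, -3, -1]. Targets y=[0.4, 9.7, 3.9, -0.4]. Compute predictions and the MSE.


ŷ0 = (1.1)·(4) + (-0.3)·(-1) + (-1.3)·(3) - 0.7 = 0.1
ŷ1 = (1.1)·(1) + (-0.3)·(-4) + (-1.3)·(-5) - 0.7 = 8.1
ŷ2 = (1.1)·(-2) + (-0.3)·(-5) + (-1.3)·(-5) - 0.7 = 5.1
ŷ3 = (1.1)·(-2) + (-0.3)·(-3) + (-1.3)·(-1) - 0.7 = -0.7
errors² = [0.09, 2.56, 1.44, 0.09]
MSE = 4.1800/4 = 1.045

1.045


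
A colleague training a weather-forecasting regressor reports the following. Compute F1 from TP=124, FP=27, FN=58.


Precision = 124/151 = 0.8212
Recall = 124/182 = 0.6813
F1 = 2·P·R/(P+R) = 2·TP/(2·TP+FP+FN) = 248/(248+27+58) = 248/333 = 0.7447

0.7447


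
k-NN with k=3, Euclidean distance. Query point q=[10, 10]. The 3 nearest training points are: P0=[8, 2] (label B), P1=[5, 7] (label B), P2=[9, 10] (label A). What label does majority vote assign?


d(q,P0) = 8.2462  (label B)
d(q,P1) = 5.831  (label B)
d(q,P2) = 1.0  (label A)
Votes: A=1, B=2
Majority → B

B


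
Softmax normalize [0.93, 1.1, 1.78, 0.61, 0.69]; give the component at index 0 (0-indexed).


Exponentials: e^0.93=2.5345, e^1.1=3.0042, e^1.78=5.9299, e^0.61=1.8404, e^0.69=1.9937
Sum = 15.3027
Softmax = [0.1656, 0.1963, 0.3875, 0.1203, 0.1303]
p[0] = 2.5345/15.3027 = 0.1656

0.1656


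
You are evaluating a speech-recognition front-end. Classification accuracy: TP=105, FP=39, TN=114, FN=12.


Accuracy = (TP+TN)/(TP+TN+FP+FN)
= (105+114)/(270)
= 219/270 = 81.11%

81.11%


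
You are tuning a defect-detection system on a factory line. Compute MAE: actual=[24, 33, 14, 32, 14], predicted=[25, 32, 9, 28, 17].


Absolute errors: |24-25|=1, |33-32|=1, |14-9|=5, |32-28|=4, |14-17|=3
Sum = 14
MAE = 14/5 = 14/5

14/5


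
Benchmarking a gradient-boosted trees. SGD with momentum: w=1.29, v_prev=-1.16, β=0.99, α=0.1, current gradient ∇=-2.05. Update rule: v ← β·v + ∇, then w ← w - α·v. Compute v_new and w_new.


v_new = 0.99·-1.16 - 2.05 = -1.1484 - 2.05 = -3.1984
w_new = 1.29 - 0.1·-3.1984 = 1.29 + 0.31984 = 1.60984

v_new=-3.1984, w_new=1.60984


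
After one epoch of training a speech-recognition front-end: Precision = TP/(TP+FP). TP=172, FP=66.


Precision = TP/(TP+FP)
= 172/(172+66)
= 172/238 = 72.27%

72.27%


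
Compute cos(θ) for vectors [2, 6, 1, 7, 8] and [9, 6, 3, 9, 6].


A·B = 2·9 + 6·6 + 1·3 + 7·9 + 8·6 = 168
‖A‖ = √154 = 12.4097, ‖B‖ = √243 = 15.5885
cos = 168/(√154·√243) = 168/√37422 = 0.8685

0.8685


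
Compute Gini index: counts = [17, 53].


Probabilities: [17/70, 53/70] ≈ [0.2429, 0.7571]
Σpᵢ² = (289 + 2809)/70² = 3098/4900
Gini = 1 - Σpᵢ² = 1 - 3098/4900 = 0.3678

0.3678


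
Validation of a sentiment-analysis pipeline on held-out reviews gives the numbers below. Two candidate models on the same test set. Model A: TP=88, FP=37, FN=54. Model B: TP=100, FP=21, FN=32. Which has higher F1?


Model A: P=88/125=0.704, R=88/142=0.6197, F1=2PR/(P+R)=2TP/(2TP+FP+FN)=176/267=0.6592
Model B: P=100/121=0.8264, R=100/132=0.7576, F1=2PR/(P+R)=2TP/(2TP+FP+FN)=200/253=0.7905
0.6592 < 0.7905 → Model B

Model B


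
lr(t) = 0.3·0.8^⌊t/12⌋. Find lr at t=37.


n_drops = ⌊37/12⌋ = 3
lr = 0.3·0.8^3 = 0.3·0.512 = 0.1536

0.1536


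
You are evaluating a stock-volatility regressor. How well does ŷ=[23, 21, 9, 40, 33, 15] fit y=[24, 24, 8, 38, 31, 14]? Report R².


ȳ = 23.1667
SS_res = Σ(y-ŷ)² = 20
SS_tot = Σ(y-ȳ)² = 596.83
R² = 1 - SS_res/SS_tot = 1 - 0.0335 = 0.9665

0.9665


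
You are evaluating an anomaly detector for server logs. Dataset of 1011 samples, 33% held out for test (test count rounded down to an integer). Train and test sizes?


Test = ⌊1011·33/100⌋ = 333
Train = 1011 - 333 = 678

Train: 678, Test: 333


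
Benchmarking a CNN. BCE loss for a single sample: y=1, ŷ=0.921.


BCE = -[y·ln(p) + (1-y)·ln(1-p)]
= -1·ln(0.921) - 0
= -ln(0.921) = 0.0823

0.0823


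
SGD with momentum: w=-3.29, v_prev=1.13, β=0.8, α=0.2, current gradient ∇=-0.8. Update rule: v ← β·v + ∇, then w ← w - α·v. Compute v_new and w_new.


v_new = 0.8·1.13 - 0.8 = 0.904 - 0.8 = 0.104
w_new = -3.29 - 0.2·0.104 = -3.29 - 0.0208 = -3.3108

v_new=0.104, w_new=-3.3108


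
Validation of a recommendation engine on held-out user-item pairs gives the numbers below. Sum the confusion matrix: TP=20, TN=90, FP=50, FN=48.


Total = TP + TN + FP + FN
= 20 + 90 + 50 + 48
= 208
(Predicted positive: 70, predicted negative: 138)

208


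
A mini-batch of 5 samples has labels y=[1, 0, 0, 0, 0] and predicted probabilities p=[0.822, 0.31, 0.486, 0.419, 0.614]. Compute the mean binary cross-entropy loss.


L[0] = -ln(0.822) = 0.196
L[1] = -ln(1-0.31) = -ln(0.69) = 0.3711
L[2] = -ln(1-0.486) = -ln(0.514) = 0.6655
L[3] = -ln(1-0.419) = -ln(0.581) = 0.543
L[4] = -ln(1-0.614) = -ln(0.386) = 0.9519
mean = (0.196 + 0.3711 + 0.6655 + 0.543 + 0.9519)/5 = 0.5455

0.5455


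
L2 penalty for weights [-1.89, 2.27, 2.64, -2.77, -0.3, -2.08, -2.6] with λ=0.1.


‖w‖₂² = (-1.89)² + (2.27)² + (2.64)² + (-2.77)² + (-0.3)² + (-2.08)² + (-2.6)²
     = 3.5721 + 5.1529 + 6.9696 + 7.6729 + 0.09 + 4.3264 + 6.76
     = 34.5439
λ·‖w‖₂² = 0.1·34.5439 = 3.45439

3.45439


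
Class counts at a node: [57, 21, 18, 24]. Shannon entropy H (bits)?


Probabilities: [57/120, 21/120, 18/120, 24/120] ≈ [0.475, 0.175, 0.15, 0.2]
H = -((57/120)·log₂(57/120) + (21/120)·log₂(21/120) + (18/120)·log₂(18/120) + (24/120)·log₂(24/120))
  = 1.8251 bits

1.8251 bits


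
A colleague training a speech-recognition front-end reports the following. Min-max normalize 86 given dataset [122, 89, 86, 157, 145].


min=86, max=157
(86-86)/(157-86) = 0/71 = 0.0

0.0


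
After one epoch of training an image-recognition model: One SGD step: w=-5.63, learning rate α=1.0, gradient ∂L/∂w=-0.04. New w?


w_new = w - α·∇
= -5.63 - 1.0·-0.04
= -5.63 + 0.04
= -5.59

-5.59


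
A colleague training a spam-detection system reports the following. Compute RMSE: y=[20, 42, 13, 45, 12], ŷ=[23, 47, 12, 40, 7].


MSE = 85/5 = 17
RMSE = √(85/5) = 4.1231

4.1231


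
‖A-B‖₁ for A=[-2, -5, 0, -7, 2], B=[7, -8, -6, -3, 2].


d = |-2-7| + |-5+ 8| + |0+ 6| + |-7+ 3| + |2-2|
  = 9 + 3 + 6 + 4 + 0
  = 22

22


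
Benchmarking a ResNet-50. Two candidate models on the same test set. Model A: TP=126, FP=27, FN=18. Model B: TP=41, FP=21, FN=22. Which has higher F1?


Model A: P=126/153=0.8235, R=126/144=0.875, F1=2PR/(P+R)=2TP/(2TP+FP+FN)=252/297=0.8485
Model B: P=41/62=0.6613, R=41/63=0.6508, F1=2PR/(P+R)=2TP/(2TP+FP+FN)=82/125=0.656
0.8485 > 0.656 → Model A

Model A


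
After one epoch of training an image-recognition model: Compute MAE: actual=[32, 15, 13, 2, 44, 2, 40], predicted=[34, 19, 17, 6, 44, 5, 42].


Absolute errors: |32-34|=2, |15-19|=4, |13-17|=4, |2-6|=4, |44-44|=0, |2-5|=3, |40-42|=2
Sum = 19
MAE = 19/7 = 19/7

19/7


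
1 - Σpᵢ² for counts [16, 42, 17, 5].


Probabilities: [16/80, 42/80, 17/80, 5/80] ≈ [0.2, 0.525, 0.2125, 0.0625]
Σpᵢ² = (256 + 1764 + 289 + 25)/80² = 2334/6400
Gini = 1 - Σpᵢ² = 1 - 2334/6400 = 0.6353

0.6353


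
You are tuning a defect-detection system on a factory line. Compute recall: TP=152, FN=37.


Recall = TP/(TP+FN)
= 152/(152+37)
= 152/189 = 80.42%

80.42%


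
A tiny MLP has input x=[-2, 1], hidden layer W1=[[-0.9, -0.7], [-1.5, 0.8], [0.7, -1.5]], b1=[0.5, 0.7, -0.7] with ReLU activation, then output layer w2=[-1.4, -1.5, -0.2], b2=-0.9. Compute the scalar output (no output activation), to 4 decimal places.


z1[0] = (-0.9)·(-2) + (-0.7)·(1) + 0.5 = 1.6
z1[1] = (-1.5)·(-2) + (0.8)·(1) + 0.7 = 4.5
z1[2] = (0.7)·(-2) + (-1.5)·(1) - 0.7 = -3.6
h = ReLU(z1) = [1.6, 4.5, 0.0]
output = (-1.4)·(1.6) + (-1.5)·(4.5) + (-0.2)·(0.0) - 0.9 = -9.89

-9.89


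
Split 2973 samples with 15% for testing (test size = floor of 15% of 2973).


Test = ⌊2973·15/100⌋ = 445
Train = 2973 - 445 = 2528

Train: 2528, Test: 445


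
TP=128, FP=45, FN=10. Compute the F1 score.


Precision = 128/173 = 0.7399
Recall = 128/138 = 0.9275
F1 = 2·P·R/(P+R) = 2·TP/(2·TP+FP+FN) = 256/(256+45+10) = 256/311 = 0.8232

0.8232


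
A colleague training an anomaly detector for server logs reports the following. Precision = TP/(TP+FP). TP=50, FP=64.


Precision = TP/(TP+FP)
= 50/(50+64)
= 50/114 = 43.86%

43.86%


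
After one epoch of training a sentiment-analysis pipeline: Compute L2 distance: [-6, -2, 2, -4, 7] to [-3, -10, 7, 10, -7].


d = √((-6+ 3)² + (-2+ 10)² + (2-7)² + (-4-10)² + (7+ 7)²)
  = √(9 + 64 + 25 + 196 + 196)
  = √490 = 22.1359

22.1359


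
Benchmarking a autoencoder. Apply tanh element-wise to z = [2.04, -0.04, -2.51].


tanh(2.04) = 0.9667
tanh(-0.04) = -0.04
tanh(-2.51) = -0.9869
result = [0.9667, -0.04, -0.9869]

[0.9667, -0.04, -0.9869]


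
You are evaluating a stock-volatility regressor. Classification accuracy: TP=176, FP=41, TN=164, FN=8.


Accuracy = (TP+TN)/(TP+TN+FP+FN)
= (176+164)/(389)
= 340/389 = 87.4%

87.4%


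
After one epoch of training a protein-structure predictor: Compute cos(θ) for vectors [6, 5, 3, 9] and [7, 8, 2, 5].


A·B = 6·7 + 5·8 + 3·2 + 9·5 = 133
‖A‖ = √151 = 12.2882, ‖B‖ = √142 = 11.9164
cos = 133/(√151·√142) = 133/√21442 = 0.9083

0.9083


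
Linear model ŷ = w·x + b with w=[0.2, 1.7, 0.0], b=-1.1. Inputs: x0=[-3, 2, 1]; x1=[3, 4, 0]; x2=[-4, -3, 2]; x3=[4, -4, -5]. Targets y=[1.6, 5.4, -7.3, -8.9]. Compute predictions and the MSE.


ŷ0 = (0.2)·(-3) + (1.7)·(2) + (0.0)·(1) - 1.1 = 1.7
ŷ1 = (0.2)·(3) + (1.7)·(4) + (0.0)·(0) - 1.1 = 6.3
ŷ2 = (0.2)·(-4) + (1.7)·(-3) + (0.0)·(2) - 1.1 = -7.0
ŷ3 = (0.2)·(4) + (1.7)·(-4) + (0.0)·(-5) - 1.1 = -7.1
errors² = [0.01, 0.81, 0.09, 3.24]
MSE = 4.1500/4 = 1.0375

1.0375


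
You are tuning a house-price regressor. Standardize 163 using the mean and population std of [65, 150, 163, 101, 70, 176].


μ = 120.8333, σ = 44.2847
z = (163 - 120.8333)/44.2847 = 0.9522

0.9522


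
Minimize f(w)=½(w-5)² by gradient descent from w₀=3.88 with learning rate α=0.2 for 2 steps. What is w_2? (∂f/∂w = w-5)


step 1: grad = 3.88-5 = -1.12; w = 3.88 - 0.2·(-1.12) = 4.104
step 2: grad = 4.104-5 = -0.896; w = 4.104 - 0.2·(-0.896) = 4.2832

4.2832


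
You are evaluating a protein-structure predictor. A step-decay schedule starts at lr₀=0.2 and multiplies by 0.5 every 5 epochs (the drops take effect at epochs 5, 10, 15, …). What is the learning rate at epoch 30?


n_drops = ⌊30/5⌋ = 6
lr = 0.2·0.5^6 = 0.2·0.015625 = 0.003125

0.003125


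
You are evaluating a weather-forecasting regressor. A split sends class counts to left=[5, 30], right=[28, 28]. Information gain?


Parent = [33, 58], H_parent = 0.9449
H_left = 0.5917 (n=35), H_right = 1 (n=56)
H_children = (35/91)·0.5917 + (56/91)·1 = 0.843
IG = 0.9449 - 0.843 = 0.1019

0.1019


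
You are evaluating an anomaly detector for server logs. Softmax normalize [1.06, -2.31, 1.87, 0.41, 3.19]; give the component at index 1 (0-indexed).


Exponentials: e^1.06=2.8864, e^-2.31=0.0993, e^1.87=6.4883, e^0.41=1.5068, e^3.19=24.2884
Sum = 35.2692
Softmax = [0.0818, 0.0028, 0.184, 0.0427, 0.6887]
p[1] = 0.0993/35.2692 = 0.0028

0.0028


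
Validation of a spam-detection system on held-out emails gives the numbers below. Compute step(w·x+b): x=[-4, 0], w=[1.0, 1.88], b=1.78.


z = (-4)·(1.0) + (0)·(1.88) + 1.78
  = -2.22
step(z) = 0 (z<0)

0


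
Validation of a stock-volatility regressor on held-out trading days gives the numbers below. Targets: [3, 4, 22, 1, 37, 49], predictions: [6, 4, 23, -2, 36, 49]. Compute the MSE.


Squared errors: (3-6)²=9, (4-4)²=0, (22-23)²=1, (1+ 2)²=9, (37-36)²=1, (49-49)²=0
Sum = 20
MSE = 20/6 = 10/3

10/3


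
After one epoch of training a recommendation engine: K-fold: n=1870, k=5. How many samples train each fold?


Fold size = 1870/5 = 374
Training per fold = 1870 - 374 = 1496

1496


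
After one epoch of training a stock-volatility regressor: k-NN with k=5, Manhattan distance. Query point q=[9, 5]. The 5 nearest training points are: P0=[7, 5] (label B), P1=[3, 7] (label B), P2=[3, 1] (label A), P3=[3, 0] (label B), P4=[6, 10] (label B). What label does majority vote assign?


d(q,P0) = 2  (label B)
d(q,P1) = 8  (label B)
d(q,P2) = 10  (label A)
d(q,P3) = 11  (label B)
d(q,P4) = 8  (label B)
Votes: A=1, B=4
Majority → B

B


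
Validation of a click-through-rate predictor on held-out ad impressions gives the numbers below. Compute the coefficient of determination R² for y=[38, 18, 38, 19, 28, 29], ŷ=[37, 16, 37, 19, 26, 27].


ȳ = 28.3333
SS_res = Σ(y-ŷ)² = 14
SS_tot = Σ(y-ȳ)² = 381.33
R² = 1 - SS_res/SS_tot = 1 - 0.0367 = 0.9633

0.9633


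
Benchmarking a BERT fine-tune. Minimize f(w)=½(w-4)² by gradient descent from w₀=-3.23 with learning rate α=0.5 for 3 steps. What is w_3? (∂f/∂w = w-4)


step 1: grad = -3.23-4 = -7.23; w = -3.23 - 0.5·(-7.23) = 0.385
step 2: grad = 0.385-4 = -3.615; w = 0.385 - 0.5·(-3.615) = 2.1925
step 3: grad = 2.1925-4 = -1.8075; w = 2.1925 - 0.5·(-1.8075) = 3.09625

3.09625


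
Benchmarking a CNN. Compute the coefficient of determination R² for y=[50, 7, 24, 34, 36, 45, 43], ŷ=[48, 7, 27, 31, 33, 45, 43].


ȳ = 34.1429
SS_res = Σ(y-ŷ)² = 31
SS_tot = Σ(y-ȳ)² = 1290.86
R² = 1 - SS_res/SS_tot = 1 - 0.024 = 0.976

0.976


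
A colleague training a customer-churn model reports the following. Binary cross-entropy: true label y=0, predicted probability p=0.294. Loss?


BCE = -[y·ln(p) + (1-y)·ln(1-p)]
= -0 - 1·ln(1-0.294)
= -ln(0.706) = 0.3481

0.3481


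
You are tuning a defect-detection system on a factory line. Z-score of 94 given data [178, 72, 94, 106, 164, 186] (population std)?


μ = 133.3333, σ = 44.2819
z = (94 - 133.3333)/44.2819 = -0.8882

-0.8882


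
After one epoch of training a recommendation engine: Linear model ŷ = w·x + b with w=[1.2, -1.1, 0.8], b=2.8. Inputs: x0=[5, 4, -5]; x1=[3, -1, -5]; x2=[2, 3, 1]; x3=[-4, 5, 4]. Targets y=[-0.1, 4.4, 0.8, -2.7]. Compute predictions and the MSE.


ŷ0 = (1.2)·(5) + (-1.1)·(4) + (0.8)·(-5) + 2.8 = 0.4
ŷ1 = (1.2)·(3) + (-1.1)·(-1) + (0.8)·(-5) + 2.8 = 3.5
ŷ2 = (1.2)·(2) + (-1.1)·(3) + (0.8)·(1) + 2.8 = 2.7
ŷ3 = (1.2)·(-4) + (-1.1)·(5) + (0.8)·(4) + 2.8 = -4.3
errors² = [0.25, 0.81, 3.61, 2.56]
MSE = 7.2300/4 = 1.8075

1.8075


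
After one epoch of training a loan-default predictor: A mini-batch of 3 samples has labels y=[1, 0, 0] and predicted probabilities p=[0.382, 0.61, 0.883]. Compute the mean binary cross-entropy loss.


L[0] = -ln(0.382) = 0.9623
L[1] = -ln(1-0.61) = -ln(0.39) = 0.9416
L[2] = -ln(1-0.883) = -ln(0.117) = 2.1456
mean = (0.9623 + 0.9416 + 2.1456)/3 = 1.3498

1.3498


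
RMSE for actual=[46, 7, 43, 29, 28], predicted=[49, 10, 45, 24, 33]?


MSE = 72/5 = 14.4
RMSE = √(72/5) = 3.7947

3.7947


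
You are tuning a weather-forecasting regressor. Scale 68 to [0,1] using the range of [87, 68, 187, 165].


min=68, max=187
(68-68)/(187-68) = 0/119 = 0.0

0.0


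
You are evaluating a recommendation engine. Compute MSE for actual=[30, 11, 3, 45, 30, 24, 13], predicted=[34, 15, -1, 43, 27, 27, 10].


Squared errors: (30-34)²=16, (11-15)²=16, (3+ 1)²=16, (45-43)²=4, (30-27)²=9, (24-27)²=9, (13-10)²=9
Sum = 79
MSE = 79/7 = 79/7

79/7


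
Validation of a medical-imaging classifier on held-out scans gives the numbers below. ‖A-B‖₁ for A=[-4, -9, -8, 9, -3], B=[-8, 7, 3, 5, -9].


d = |-4+ 8| + |-9-7| + |-8-3| + |9-5| + |-3+ 9|
  = 4 + 16 + 11 + 4 + 6
  = 41

41


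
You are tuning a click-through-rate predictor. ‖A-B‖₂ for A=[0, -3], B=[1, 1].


d = √((0-1)² + (-3-1)²)
  = √(1 + 16)
  = √17 = 4.1231

4.1231


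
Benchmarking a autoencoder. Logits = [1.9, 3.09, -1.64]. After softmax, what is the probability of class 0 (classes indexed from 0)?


Exponentials: e^1.9=6.6859, e^3.09=21.9771, e^-1.64=0.194
Sum = 28.857
Softmax = [0.2317, 0.7616, 0.0067]
p[0] = 6.6859/28.857 = 0.2317

0.2317


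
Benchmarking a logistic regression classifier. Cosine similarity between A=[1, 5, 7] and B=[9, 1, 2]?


A·B = 1·9 + 5·1 + 7·2 = 28
‖A‖ = √75 = 8.6603, ‖B‖ = √86 = 9.2736
cos = 28/(√75·√86) = 28/√6450 = 0.3486

0.3486


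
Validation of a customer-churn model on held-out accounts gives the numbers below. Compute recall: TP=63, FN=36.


Recall = TP/(TP+FN)
= 63/(63+36)
= 63/99 = 63.64%

63.64%


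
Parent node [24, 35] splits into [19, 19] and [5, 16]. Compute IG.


Parent = [24, 35], H_parent = 0.9748
H_left = 1 (n=38), H_right = 0.7919 (n=21)
H_children = (38/59)·1 + (21/59)·0.7919 = 0.9259
IG = 0.9748 - 0.9259 = 0.0489

0.0489


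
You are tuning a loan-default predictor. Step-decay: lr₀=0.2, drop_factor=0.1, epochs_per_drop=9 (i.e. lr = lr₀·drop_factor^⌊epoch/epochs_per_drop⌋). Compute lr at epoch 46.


n_drops = ⌊46/9⌋ = 5
lr = 0.2·0.1^5 = 0.2·0.00001 = 0.000002

0.000002


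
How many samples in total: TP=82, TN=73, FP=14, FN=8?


Total = TP + TN + FP + FN
= 82 + 73 + 14 + 8
= 177
(Predicted positive: 96, predicted negative: 81)

177


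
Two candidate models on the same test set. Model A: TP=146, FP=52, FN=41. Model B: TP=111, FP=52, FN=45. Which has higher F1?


Model A: P=146/198=0.7374, R=146/187=0.7807, F1=2PR/(P+R)=2TP/(2TP+FP+FN)=292/385=0.7584
Model B: P=111/163=0.681, R=111/156=0.7115, F1=2PR/(P+R)=2TP/(2TP+FP+FN)=222/319=0.6959
0.7584 > 0.6959 → Model A

Model A


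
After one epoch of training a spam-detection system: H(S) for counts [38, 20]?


Probabilities: [38/58, 20/58] ≈ [0.6552, 0.3448]
H = -((38/58)·log₂(38/58) + (20/58)·log₂(20/58))
  = 0.9294 bits

0.9294 bits


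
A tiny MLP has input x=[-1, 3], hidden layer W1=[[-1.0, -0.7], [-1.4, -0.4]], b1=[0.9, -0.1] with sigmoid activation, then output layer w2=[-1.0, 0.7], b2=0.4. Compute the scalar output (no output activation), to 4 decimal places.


z1[0] = (-1.0)·(-1) + (-0.7)·(3) + 0.9 = -0.2
z1[1] = (-1.4)·(-1) + (-0.4)·(3) - 0.1 = 0.1
h = sigmoid(z1) = [0.4502, 0.525]
output = (-1.0)·(0.4502) + (0.7)·(0.525) + 0.4 = 0.3173

0.3173


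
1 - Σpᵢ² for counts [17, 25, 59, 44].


Probabilities: [17/145, 25/145, 59/145, 44/145] ≈ [0.1172, 0.1724, 0.4069, 0.3034]
Σpᵢ² = (289 + 625 + 3481 + 1936)/145² = 6331/21025
Gini = 1 - Σpᵢ² = 1 - 6331/21025 = 0.6989

0.6989


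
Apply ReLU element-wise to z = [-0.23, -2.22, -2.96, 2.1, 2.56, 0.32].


ReLU(-0.23) = max(0, -0.23) = 0.0
ReLU(-2.22) = max(0, -2.22) = 0.0
ReLU(-2.96) = max(0, -2.96) = 0.0
ReLU(2.1) = max(0, 2.1) = 2.1
ReLU(2.56) = max(0, 2.56) = 2.56
ReLU(0.32) = max(0, 0.32) = 0.32
result = [0.0, 0.0, 0.0, 2.1, 2.56, 0.32]

[0.0, 0.0, 0.0, 2.1, 2.56, 0.32]


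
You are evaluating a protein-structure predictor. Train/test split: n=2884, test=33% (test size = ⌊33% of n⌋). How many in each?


Test = ⌊2884·33/100⌋ = 951
Train = 2884 - 951 = 1933

Train: 1933, Test: 951


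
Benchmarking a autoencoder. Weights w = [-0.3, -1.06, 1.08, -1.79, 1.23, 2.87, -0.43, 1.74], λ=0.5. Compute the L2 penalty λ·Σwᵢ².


‖w‖₂² = (-0.3)² + (-1.06)² + (1.08)² + (-1.79)² + (1.23)² + (2.87)² + (-0.43)² + (1.74)²
     = 0.09 + 1.1236 + 1.1664 + 3.2041 + 1.5129 + 8.2369 + 0.1849 + 3.0276
     = 18.5464
λ·‖w‖₂² = 0.5·18.5464 = 9.2732

9.2732


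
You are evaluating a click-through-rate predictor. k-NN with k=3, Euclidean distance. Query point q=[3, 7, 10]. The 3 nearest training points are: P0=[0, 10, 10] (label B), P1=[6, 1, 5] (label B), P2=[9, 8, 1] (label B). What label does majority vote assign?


d(q,P0) = 4.2426  (label B)
d(q,P1) = 8.3666  (label B)
d(q,P2) = 10.8628  (label B)
Votes: A=0, B=3
Majority → B

B


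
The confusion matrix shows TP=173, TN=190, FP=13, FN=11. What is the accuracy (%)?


Accuracy = (TP+TN)/(TP+TN+FP+FN)
= (173+190)/(387)
= 363/387 = 93.8%

93.8%


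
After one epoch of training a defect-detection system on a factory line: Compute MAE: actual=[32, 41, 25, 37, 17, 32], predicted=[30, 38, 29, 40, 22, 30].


Absolute errors: |32-30|=2, |41-38|=3, |25-29|=4, |37-40|=3, |17-22|=5, |32-30|=2
Sum = 19
MAE = 19/6 = 19/6

19/6


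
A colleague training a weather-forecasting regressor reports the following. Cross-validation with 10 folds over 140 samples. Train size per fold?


Fold size = 140/10 = 14
Training per fold = 140 - 14 = 126

126


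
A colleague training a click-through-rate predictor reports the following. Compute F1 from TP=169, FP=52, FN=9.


Precision = 169/221 = 0.7647
Recall = 169/178 = 0.9494
F1 = 2·P·R/(P+R) = 2·TP/(2·TP+FP+FN) = 338/(338+52+9) = 338/399 = 0.8471

0.8471


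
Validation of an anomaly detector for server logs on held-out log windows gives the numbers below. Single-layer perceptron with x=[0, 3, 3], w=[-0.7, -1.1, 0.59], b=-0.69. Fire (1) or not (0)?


z = (0)·(-0.7) + (3)·(-1.1) + (3)·(0.59) - 0.69
  = -2.22
step(z) = 0 (z<0)

0


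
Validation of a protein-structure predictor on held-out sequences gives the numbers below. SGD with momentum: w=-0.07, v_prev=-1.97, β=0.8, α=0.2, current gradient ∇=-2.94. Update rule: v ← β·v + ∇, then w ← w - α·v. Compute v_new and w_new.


v_new = 0.8·-1.97 - 2.94 = -1.576 - 2.94 = -4.516
w_new = -0.07 - 0.2·-4.516 = -0.07 + 0.9032 = 0.8332

v_new=-4.516, w_new=0.8332


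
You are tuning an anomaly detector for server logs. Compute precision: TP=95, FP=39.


Precision = TP/(TP+FP)
= 95/(95+39)
= 95/134 = 70.9%

70.9%


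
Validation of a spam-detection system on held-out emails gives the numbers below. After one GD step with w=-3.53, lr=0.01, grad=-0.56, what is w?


w_new = w - α·∇
= -3.53 - 0.01·-0.56
= -3.53 + 0.0056
= -3.5244

-3.5244


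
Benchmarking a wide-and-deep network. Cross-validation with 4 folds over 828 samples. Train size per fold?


Fold size = 828/4 = 207
Training per fold = 828 - 207 = 621

621
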